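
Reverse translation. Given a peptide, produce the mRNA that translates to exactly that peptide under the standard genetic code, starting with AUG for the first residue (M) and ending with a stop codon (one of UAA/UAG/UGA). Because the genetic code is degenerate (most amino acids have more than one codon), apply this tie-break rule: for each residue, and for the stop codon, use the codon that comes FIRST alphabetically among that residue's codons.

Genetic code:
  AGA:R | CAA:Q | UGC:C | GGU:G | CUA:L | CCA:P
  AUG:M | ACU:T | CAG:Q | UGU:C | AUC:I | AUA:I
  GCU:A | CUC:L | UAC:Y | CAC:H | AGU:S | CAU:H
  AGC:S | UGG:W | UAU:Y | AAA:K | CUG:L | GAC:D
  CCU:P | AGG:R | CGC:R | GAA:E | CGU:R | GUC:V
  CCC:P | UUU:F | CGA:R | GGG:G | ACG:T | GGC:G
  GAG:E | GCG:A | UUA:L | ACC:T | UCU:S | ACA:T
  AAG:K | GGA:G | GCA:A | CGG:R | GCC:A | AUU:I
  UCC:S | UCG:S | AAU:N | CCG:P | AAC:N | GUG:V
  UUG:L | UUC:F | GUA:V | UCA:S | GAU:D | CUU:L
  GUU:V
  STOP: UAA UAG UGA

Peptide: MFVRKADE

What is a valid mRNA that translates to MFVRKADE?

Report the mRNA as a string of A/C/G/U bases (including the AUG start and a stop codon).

Answer: mRNA: AUGUUCGUAAGAAAAGCAGACGAAUAA

Derivation:
residue 1: M -> AUG (start codon)
residue 2: F codons sorted = UUC,UUU -> pick first = UUC
residue 3: V codons sorted = GUA,GUC,GUG,GUU -> pick first = GUA
residue 4: R codons sorted = AGA,AGG,CGA,CGC,CGG,CGU -> pick first = AGA
residue 5: K codons sorted = AAA,AAG -> pick first = AAA
residue 6: A codons sorted = GCA,GCC,GCG,GCU -> pick first = GCA
residue 7: D codons sorted = GAC,GAU -> pick first = GAC
residue 8: E codons sorted = GAA,GAG -> pick first = GAA
terminator: stop codons sorted = UAA,UAG,UGA -> pick first = UAA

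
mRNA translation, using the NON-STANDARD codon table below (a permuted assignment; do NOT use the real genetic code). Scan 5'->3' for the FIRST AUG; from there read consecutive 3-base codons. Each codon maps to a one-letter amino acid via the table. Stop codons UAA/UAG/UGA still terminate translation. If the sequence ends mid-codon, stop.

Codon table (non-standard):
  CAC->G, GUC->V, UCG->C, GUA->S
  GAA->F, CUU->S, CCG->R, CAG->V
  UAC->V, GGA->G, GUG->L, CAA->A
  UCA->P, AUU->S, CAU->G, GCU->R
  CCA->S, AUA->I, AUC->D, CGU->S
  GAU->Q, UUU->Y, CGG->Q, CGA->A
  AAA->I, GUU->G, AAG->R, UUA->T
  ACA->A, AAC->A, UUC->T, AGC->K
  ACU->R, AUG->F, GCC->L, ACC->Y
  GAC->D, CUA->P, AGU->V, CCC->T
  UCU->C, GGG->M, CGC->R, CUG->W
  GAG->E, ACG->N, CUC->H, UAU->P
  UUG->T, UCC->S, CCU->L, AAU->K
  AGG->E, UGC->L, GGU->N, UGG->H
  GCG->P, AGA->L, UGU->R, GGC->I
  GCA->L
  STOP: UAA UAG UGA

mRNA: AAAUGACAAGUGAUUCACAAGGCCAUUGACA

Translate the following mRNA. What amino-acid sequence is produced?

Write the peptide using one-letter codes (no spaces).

Answer: FAVQPAIG

Derivation:
start AUG at pos 2
pos 2: AUG -> F; peptide=F
pos 5: ACA -> A; peptide=FA
pos 8: AGU -> V; peptide=FAV
pos 11: GAU -> Q; peptide=FAVQ
pos 14: UCA -> P; peptide=FAVQP
pos 17: CAA -> A; peptide=FAVQPA
pos 20: GGC -> I; peptide=FAVQPAI
pos 23: CAU -> G; peptide=FAVQPAIG
pos 26: UGA -> STOP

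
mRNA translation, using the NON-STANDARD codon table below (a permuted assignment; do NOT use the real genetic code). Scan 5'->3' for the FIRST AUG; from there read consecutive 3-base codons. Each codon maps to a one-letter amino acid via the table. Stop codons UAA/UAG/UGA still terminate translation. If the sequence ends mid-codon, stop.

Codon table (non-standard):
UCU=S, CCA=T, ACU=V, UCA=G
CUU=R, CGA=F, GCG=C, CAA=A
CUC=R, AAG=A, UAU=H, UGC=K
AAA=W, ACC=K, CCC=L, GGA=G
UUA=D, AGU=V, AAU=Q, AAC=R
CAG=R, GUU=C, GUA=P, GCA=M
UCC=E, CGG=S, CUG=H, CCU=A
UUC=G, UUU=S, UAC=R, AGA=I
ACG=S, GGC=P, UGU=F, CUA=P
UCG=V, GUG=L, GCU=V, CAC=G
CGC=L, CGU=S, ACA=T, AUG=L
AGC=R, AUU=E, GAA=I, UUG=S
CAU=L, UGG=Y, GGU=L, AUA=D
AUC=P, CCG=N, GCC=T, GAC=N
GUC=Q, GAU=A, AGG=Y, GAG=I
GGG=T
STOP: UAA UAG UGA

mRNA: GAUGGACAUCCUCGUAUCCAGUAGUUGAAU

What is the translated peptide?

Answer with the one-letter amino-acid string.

start AUG at pos 1
pos 1: AUG -> L; peptide=L
pos 4: GAC -> N; peptide=LN
pos 7: AUC -> P; peptide=LNP
pos 10: CUC -> R; peptide=LNPR
pos 13: GUA -> P; peptide=LNPRP
pos 16: UCC -> E; peptide=LNPRPE
pos 19: AGU -> V; peptide=LNPRPEV
pos 22: AGU -> V; peptide=LNPRPEVV
pos 25: UGA -> STOP

Answer: LNPRPEVV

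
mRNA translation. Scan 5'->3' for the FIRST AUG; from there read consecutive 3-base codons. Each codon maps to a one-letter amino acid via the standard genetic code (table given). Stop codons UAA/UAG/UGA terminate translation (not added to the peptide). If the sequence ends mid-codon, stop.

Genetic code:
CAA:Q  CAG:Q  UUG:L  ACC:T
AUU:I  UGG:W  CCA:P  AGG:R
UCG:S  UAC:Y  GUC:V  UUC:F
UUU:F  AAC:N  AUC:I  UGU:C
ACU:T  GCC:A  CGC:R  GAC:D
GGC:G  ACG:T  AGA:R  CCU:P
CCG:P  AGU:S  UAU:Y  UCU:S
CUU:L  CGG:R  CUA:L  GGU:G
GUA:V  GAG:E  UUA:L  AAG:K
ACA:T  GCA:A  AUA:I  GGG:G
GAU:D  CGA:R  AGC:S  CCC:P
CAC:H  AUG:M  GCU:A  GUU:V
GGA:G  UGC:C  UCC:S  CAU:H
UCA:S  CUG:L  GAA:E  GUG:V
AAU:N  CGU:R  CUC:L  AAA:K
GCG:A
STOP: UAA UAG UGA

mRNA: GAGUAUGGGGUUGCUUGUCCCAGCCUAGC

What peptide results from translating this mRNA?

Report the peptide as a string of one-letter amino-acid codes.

Answer: MGLLVPA

Derivation:
start AUG at pos 4
pos 4: AUG -> M; peptide=M
pos 7: GGG -> G; peptide=MG
pos 10: UUG -> L; peptide=MGL
pos 13: CUU -> L; peptide=MGLL
pos 16: GUC -> V; peptide=MGLLV
pos 19: CCA -> P; peptide=MGLLVP
pos 22: GCC -> A; peptide=MGLLVPA
pos 25: UAG -> STOP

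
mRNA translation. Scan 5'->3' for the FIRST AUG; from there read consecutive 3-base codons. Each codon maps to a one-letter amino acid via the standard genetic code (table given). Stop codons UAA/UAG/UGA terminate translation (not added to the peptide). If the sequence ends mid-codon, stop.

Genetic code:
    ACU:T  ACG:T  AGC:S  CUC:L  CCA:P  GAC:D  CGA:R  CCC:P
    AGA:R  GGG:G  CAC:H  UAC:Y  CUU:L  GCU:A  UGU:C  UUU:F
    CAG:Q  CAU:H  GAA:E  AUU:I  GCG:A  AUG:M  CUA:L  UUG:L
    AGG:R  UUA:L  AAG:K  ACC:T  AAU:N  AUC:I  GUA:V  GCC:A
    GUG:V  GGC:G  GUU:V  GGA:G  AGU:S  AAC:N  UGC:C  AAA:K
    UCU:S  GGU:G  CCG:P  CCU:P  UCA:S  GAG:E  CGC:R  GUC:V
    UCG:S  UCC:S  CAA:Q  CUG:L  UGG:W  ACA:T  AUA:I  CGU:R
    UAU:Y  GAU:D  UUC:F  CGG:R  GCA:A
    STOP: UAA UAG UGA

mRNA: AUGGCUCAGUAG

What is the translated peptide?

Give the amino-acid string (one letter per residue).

start AUG at pos 0
pos 0: AUG -> M; peptide=M
pos 3: GCU -> A; peptide=MA
pos 6: CAG -> Q; peptide=MAQ
pos 9: UAG -> STOP

Answer: MAQ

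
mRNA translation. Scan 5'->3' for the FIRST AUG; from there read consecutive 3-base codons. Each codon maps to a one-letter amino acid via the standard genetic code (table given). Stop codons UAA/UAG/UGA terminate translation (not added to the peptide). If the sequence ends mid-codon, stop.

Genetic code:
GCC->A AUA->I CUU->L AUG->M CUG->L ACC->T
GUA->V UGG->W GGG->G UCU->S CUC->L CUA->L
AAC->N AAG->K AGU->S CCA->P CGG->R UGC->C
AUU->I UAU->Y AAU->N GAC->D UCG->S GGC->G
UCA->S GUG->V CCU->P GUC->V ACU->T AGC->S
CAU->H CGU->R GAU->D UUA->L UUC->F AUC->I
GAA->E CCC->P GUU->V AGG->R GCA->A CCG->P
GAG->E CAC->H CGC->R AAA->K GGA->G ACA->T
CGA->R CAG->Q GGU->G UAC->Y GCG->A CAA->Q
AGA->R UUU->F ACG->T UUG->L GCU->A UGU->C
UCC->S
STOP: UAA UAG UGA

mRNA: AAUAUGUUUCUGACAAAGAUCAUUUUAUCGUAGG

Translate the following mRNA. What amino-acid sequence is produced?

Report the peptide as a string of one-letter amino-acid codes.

start AUG at pos 3
pos 3: AUG -> M; peptide=M
pos 6: UUU -> F; peptide=MF
pos 9: CUG -> L; peptide=MFL
pos 12: ACA -> T; peptide=MFLT
pos 15: AAG -> K; peptide=MFLTK
pos 18: AUC -> I; peptide=MFLTKI
pos 21: AUU -> I; peptide=MFLTKII
pos 24: UUA -> L; peptide=MFLTKIIL
pos 27: UCG -> S; peptide=MFLTKIILS
pos 30: UAG -> STOP

Answer: MFLTKIILS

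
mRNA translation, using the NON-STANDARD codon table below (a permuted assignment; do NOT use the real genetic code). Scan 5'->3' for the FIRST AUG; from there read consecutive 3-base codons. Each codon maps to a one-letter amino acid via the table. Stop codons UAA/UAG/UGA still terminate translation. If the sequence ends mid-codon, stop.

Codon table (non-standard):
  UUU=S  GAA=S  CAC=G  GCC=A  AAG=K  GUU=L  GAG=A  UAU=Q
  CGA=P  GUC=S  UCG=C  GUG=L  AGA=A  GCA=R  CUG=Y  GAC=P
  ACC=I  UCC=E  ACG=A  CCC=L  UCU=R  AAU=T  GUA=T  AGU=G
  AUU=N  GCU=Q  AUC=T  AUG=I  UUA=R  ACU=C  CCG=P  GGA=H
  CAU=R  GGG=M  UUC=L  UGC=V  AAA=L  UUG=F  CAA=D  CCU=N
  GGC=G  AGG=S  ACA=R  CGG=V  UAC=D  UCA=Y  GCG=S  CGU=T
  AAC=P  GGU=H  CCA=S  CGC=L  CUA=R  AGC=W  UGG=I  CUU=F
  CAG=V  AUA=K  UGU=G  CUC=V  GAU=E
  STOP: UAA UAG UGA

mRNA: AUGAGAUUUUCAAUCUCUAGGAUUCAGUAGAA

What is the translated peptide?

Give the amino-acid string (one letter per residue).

start AUG at pos 0
pos 0: AUG -> I; peptide=I
pos 3: AGA -> A; peptide=IA
pos 6: UUU -> S; peptide=IAS
pos 9: UCA -> Y; peptide=IASY
pos 12: AUC -> T; peptide=IASYT
pos 15: UCU -> R; peptide=IASYTR
pos 18: AGG -> S; peptide=IASYTRS
pos 21: AUU -> N; peptide=IASYTRSN
pos 24: CAG -> V; peptide=IASYTRSNV
pos 27: UAG -> STOP

Answer: IASYTRSNV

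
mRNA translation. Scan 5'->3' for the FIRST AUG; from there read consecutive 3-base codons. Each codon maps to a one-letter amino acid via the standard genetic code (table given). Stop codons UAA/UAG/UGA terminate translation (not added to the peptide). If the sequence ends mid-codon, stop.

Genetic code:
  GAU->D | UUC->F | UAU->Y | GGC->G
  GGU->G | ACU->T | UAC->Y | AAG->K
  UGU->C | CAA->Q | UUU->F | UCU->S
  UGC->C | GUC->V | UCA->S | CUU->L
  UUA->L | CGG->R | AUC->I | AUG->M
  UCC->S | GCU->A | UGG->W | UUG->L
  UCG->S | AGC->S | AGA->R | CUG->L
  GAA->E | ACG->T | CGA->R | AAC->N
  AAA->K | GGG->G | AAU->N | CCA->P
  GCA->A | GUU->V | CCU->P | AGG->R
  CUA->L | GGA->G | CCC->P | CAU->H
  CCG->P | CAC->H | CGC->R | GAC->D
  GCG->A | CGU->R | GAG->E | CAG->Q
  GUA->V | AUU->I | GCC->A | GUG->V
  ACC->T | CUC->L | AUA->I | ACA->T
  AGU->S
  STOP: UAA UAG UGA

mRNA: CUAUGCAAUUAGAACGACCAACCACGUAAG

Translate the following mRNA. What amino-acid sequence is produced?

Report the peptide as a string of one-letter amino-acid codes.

Answer: MQLERPTT

Derivation:
start AUG at pos 2
pos 2: AUG -> M; peptide=M
pos 5: CAA -> Q; peptide=MQ
pos 8: UUA -> L; peptide=MQL
pos 11: GAA -> E; peptide=MQLE
pos 14: CGA -> R; peptide=MQLER
pos 17: CCA -> P; peptide=MQLERP
pos 20: ACC -> T; peptide=MQLERPT
pos 23: ACG -> T; peptide=MQLERPTT
pos 26: UAA -> STOP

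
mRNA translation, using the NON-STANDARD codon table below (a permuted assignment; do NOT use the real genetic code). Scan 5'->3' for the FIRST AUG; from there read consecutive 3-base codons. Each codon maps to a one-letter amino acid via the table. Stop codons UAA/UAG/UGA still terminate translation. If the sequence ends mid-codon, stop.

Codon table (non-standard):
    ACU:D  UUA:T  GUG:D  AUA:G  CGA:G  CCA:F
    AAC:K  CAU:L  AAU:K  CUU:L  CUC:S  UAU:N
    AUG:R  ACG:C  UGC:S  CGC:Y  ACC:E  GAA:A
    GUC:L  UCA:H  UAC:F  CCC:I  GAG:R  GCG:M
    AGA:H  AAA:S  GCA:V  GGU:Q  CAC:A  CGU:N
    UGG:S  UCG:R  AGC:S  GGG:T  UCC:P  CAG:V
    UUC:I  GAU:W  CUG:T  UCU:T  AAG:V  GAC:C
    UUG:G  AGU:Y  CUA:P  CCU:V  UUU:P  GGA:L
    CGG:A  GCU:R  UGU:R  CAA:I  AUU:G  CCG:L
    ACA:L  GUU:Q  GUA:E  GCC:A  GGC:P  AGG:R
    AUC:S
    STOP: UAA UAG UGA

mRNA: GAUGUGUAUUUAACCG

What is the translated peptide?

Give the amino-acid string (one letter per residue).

start AUG at pos 1
pos 1: AUG -> R; peptide=R
pos 4: UGU -> R; peptide=RR
pos 7: AUU -> G; peptide=RRG
pos 10: UAA -> STOP

Answer: RRG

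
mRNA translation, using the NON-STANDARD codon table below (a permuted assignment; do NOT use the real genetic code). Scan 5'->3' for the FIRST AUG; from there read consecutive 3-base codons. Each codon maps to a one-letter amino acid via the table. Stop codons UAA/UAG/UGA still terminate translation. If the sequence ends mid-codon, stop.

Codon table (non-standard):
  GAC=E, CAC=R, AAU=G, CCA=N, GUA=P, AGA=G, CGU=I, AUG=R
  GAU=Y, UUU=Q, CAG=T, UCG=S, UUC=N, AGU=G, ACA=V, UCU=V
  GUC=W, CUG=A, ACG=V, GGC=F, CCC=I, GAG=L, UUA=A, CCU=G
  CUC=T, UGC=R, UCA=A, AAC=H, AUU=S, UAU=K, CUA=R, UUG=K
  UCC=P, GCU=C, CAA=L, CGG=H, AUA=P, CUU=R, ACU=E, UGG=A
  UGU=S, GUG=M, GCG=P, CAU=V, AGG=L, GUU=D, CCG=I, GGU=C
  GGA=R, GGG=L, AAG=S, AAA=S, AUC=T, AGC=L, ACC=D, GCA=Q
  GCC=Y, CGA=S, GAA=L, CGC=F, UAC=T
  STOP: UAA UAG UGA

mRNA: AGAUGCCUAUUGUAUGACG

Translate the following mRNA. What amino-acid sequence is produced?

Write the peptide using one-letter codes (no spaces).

Answer: RGSP

Derivation:
start AUG at pos 2
pos 2: AUG -> R; peptide=R
pos 5: CCU -> G; peptide=RG
pos 8: AUU -> S; peptide=RGS
pos 11: GUA -> P; peptide=RGSP
pos 14: UGA -> STOP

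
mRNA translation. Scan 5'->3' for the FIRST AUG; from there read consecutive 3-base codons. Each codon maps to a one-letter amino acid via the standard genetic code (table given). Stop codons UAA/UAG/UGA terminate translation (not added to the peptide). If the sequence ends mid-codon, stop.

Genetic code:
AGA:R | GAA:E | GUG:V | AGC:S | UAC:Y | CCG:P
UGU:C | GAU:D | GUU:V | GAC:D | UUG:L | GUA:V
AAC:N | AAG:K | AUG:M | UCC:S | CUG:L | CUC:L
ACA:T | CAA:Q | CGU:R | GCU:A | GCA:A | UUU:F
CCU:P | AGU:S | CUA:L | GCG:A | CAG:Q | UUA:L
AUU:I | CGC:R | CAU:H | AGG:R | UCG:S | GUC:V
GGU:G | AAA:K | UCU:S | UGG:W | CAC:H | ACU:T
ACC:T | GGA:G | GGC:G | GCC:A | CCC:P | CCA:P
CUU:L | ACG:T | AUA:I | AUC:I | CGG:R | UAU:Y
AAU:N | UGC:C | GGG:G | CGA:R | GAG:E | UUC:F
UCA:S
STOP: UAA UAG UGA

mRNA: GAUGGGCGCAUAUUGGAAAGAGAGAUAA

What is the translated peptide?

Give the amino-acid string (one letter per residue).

Answer: MGAYWKER

Derivation:
start AUG at pos 1
pos 1: AUG -> M; peptide=M
pos 4: GGC -> G; peptide=MG
pos 7: GCA -> A; peptide=MGA
pos 10: UAU -> Y; peptide=MGAY
pos 13: UGG -> W; peptide=MGAYW
pos 16: AAA -> K; peptide=MGAYWK
pos 19: GAG -> E; peptide=MGAYWKE
pos 22: AGA -> R; peptide=MGAYWKER
pos 25: UAA -> STOP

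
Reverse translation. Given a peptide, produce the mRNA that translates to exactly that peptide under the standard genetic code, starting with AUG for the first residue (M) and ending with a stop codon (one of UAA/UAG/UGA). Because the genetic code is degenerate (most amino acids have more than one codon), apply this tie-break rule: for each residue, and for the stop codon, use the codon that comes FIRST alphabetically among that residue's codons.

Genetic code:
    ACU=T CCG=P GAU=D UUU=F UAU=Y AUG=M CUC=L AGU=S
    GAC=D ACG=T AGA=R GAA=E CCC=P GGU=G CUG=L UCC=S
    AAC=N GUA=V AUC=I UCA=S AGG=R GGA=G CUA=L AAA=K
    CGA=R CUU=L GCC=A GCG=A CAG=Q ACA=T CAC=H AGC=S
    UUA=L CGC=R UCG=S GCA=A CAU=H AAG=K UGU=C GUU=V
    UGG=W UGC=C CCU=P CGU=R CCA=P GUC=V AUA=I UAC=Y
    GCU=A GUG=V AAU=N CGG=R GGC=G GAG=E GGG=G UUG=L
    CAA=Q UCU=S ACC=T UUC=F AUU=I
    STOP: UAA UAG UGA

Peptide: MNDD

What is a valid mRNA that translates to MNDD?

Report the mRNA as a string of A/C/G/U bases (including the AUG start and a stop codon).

Answer: mRNA: AUGAACGACGACUAA

Derivation:
residue 1: M -> AUG (start codon)
residue 2: N codons sorted = AAC,AAU -> pick first = AAC
residue 3: D codons sorted = GAC,GAU -> pick first = GAC
residue 4: D codons sorted = GAC,GAU -> pick first = GAC
terminator: stop codons sorted = UAA,UAG,UGA -> pick first = UAA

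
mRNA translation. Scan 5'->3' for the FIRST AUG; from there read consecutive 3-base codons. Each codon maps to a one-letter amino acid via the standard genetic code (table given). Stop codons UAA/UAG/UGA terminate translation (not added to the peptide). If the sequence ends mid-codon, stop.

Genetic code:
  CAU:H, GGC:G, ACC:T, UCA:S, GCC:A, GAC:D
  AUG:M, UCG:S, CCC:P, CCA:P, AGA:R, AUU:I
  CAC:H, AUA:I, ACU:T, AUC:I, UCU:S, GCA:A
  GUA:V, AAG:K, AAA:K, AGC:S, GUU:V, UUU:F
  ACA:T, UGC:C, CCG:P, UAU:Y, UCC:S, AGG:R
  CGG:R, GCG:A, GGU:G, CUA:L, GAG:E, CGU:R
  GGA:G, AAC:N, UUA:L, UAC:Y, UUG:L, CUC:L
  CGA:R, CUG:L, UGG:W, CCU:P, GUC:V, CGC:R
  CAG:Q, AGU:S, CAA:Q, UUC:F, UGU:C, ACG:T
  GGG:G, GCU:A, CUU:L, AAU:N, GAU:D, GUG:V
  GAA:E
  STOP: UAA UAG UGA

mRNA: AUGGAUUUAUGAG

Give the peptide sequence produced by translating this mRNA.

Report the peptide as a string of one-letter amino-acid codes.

Answer: MDL

Derivation:
start AUG at pos 0
pos 0: AUG -> M; peptide=M
pos 3: GAU -> D; peptide=MD
pos 6: UUA -> L; peptide=MDL
pos 9: UGA -> STOP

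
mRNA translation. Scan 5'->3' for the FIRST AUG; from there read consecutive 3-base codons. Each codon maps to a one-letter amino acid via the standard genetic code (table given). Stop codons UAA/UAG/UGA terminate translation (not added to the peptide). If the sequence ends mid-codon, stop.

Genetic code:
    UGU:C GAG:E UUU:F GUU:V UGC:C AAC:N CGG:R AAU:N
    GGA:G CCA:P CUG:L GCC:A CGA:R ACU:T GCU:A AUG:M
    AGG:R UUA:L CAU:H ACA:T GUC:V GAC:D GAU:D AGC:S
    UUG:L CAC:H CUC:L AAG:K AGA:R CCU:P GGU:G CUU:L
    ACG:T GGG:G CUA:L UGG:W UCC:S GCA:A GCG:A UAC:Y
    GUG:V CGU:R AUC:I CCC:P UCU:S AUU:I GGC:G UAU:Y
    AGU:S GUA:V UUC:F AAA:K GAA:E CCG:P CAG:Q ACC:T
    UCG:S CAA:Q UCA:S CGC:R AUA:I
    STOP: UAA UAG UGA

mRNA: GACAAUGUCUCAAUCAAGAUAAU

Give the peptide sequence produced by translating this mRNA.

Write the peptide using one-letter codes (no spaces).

Answer: MSQSR

Derivation:
start AUG at pos 4
pos 4: AUG -> M; peptide=M
pos 7: UCU -> S; peptide=MS
pos 10: CAA -> Q; peptide=MSQ
pos 13: UCA -> S; peptide=MSQS
pos 16: AGA -> R; peptide=MSQSR
pos 19: UAA -> STOP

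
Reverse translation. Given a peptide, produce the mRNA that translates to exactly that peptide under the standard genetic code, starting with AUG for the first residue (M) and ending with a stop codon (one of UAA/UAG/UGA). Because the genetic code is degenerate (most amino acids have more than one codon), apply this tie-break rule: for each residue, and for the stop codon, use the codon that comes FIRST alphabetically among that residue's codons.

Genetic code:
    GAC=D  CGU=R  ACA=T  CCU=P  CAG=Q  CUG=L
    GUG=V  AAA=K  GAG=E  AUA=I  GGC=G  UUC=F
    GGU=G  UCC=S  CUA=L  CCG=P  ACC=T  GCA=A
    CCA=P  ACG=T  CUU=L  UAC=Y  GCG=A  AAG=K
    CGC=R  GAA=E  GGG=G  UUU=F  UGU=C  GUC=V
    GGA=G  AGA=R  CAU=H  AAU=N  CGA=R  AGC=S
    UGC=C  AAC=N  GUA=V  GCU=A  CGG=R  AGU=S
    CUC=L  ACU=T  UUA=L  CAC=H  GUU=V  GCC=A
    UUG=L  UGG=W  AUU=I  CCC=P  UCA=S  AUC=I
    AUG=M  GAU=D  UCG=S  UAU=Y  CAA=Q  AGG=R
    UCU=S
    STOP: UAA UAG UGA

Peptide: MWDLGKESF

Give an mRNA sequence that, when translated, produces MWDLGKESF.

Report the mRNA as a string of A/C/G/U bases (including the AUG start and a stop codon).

Answer: mRNA: AUGUGGGACCUAGGAAAAGAAAGCUUCUAA

Derivation:
residue 1: M -> AUG (start codon)
residue 2: W -> UGG (only codon)
residue 3: D codons sorted = GAC,GAU -> pick first = GAC
residue 4: L codons sorted = CUA,CUC,CUG,CUU,UUA,UUG -> pick first = CUA
residue 5: G codons sorted = GGA,GGC,GGG,GGU -> pick first = GGA
residue 6: K codons sorted = AAA,AAG -> pick first = AAA
residue 7: E codons sorted = GAA,GAG -> pick first = GAA
residue 8: S codons sorted = AGC,AGU,UCA,UCC,UCG,UCU -> pick first = AGC
residue 9: F codons sorted = UUC,UUU -> pick first = UUC
terminator: stop codons sorted = UAA,UAG,UGA -> pick first = UAA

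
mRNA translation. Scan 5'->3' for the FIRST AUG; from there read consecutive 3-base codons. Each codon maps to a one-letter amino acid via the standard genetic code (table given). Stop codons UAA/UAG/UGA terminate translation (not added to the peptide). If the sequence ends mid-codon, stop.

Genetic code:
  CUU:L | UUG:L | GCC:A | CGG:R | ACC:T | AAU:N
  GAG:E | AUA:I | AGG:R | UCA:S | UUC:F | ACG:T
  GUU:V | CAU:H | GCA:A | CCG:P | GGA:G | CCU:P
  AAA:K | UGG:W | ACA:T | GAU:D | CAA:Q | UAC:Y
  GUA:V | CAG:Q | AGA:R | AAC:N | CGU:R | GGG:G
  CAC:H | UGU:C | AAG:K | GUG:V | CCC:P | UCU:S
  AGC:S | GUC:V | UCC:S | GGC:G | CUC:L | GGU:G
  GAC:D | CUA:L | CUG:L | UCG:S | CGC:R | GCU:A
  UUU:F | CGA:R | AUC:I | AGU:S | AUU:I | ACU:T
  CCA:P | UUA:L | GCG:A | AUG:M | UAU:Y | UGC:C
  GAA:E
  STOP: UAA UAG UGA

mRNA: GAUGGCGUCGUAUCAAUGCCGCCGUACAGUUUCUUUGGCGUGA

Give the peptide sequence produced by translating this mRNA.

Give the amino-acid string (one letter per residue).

start AUG at pos 1
pos 1: AUG -> M; peptide=M
pos 4: GCG -> A; peptide=MA
pos 7: UCG -> S; peptide=MAS
pos 10: UAU -> Y; peptide=MASY
pos 13: CAA -> Q; peptide=MASYQ
pos 16: UGC -> C; peptide=MASYQC
pos 19: CGC -> R; peptide=MASYQCR
pos 22: CGU -> R; peptide=MASYQCRR
pos 25: ACA -> T; peptide=MASYQCRRT
pos 28: GUU -> V; peptide=MASYQCRRTV
pos 31: UCU -> S; peptide=MASYQCRRTVS
pos 34: UUG -> L; peptide=MASYQCRRTVSL
pos 37: GCG -> A; peptide=MASYQCRRTVSLA
pos 40: UGA -> STOP

Answer: MASYQCRRTVSLA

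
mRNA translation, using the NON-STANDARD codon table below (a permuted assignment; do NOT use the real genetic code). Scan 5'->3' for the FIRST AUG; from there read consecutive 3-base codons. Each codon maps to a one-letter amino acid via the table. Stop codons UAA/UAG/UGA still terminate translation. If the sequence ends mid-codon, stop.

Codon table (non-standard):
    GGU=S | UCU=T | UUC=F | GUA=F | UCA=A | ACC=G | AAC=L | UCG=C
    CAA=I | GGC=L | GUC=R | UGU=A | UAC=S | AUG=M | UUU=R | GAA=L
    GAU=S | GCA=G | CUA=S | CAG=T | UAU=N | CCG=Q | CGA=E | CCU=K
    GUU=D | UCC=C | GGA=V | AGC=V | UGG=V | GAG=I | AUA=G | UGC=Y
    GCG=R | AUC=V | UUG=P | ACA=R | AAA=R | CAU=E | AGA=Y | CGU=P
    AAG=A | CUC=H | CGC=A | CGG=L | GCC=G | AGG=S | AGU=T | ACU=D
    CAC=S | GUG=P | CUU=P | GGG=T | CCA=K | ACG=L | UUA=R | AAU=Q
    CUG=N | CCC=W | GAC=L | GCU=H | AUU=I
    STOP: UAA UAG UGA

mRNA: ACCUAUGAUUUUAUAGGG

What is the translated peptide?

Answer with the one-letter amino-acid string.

Answer: MIR

Derivation:
start AUG at pos 4
pos 4: AUG -> M; peptide=M
pos 7: AUU -> I; peptide=MI
pos 10: UUA -> R; peptide=MIR
pos 13: UAG -> STOP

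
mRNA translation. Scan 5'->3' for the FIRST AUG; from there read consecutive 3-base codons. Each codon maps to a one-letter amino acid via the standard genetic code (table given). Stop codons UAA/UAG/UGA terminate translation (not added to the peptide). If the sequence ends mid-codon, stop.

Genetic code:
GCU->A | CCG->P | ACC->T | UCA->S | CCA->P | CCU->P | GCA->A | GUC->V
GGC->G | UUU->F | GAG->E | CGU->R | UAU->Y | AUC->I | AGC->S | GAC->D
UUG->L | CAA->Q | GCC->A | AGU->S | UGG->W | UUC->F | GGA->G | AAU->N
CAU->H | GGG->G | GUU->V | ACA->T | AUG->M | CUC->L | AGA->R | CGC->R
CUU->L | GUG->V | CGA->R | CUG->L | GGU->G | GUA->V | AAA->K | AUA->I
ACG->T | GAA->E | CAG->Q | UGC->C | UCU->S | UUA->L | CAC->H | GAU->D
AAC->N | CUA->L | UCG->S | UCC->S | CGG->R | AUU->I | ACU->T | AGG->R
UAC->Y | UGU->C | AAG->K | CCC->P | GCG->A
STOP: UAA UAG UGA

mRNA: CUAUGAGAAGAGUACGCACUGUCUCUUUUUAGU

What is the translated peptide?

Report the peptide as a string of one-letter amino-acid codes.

start AUG at pos 2
pos 2: AUG -> M; peptide=M
pos 5: AGA -> R; peptide=MR
pos 8: AGA -> R; peptide=MRR
pos 11: GUA -> V; peptide=MRRV
pos 14: CGC -> R; peptide=MRRVR
pos 17: ACU -> T; peptide=MRRVRT
pos 20: GUC -> V; peptide=MRRVRTV
pos 23: UCU -> S; peptide=MRRVRTVS
pos 26: UUU -> F; peptide=MRRVRTVSF
pos 29: UAG -> STOP

Answer: MRRVRTVSF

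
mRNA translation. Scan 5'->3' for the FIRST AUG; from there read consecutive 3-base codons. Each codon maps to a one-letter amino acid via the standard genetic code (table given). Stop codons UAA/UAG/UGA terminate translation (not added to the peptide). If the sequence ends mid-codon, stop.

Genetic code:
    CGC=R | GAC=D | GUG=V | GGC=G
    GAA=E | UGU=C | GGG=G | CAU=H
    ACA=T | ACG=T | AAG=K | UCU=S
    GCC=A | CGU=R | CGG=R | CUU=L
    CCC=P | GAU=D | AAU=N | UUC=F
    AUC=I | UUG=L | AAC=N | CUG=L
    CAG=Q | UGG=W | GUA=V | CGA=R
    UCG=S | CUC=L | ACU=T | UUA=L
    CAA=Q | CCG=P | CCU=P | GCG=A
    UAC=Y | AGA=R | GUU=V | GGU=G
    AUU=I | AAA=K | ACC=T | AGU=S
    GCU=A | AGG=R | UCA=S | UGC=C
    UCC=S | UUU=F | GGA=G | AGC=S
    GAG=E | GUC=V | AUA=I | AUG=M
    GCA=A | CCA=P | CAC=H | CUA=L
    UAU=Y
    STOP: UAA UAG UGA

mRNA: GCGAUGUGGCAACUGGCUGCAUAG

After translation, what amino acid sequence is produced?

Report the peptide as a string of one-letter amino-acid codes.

start AUG at pos 3
pos 3: AUG -> M; peptide=M
pos 6: UGG -> W; peptide=MW
pos 9: CAA -> Q; peptide=MWQ
pos 12: CUG -> L; peptide=MWQL
pos 15: GCU -> A; peptide=MWQLA
pos 18: GCA -> A; peptide=MWQLAA
pos 21: UAG -> STOP

Answer: MWQLAA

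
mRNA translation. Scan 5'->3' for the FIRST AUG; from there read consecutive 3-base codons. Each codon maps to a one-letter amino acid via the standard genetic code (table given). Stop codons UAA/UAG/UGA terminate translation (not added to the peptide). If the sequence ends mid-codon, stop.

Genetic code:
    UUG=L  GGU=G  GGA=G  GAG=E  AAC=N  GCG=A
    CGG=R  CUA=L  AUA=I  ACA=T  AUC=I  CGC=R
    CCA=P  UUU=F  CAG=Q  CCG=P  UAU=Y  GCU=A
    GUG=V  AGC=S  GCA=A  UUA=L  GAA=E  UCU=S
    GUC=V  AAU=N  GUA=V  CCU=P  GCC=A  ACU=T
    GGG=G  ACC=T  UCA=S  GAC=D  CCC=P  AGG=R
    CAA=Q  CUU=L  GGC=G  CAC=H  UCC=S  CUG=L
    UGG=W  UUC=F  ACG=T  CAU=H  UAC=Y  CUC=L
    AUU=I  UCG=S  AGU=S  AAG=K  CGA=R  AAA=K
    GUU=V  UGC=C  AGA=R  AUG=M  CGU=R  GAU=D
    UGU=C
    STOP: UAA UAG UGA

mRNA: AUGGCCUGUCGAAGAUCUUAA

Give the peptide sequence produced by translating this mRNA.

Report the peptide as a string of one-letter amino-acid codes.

start AUG at pos 0
pos 0: AUG -> M; peptide=M
pos 3: GCC -> A; peptide=MA
pos 6: UGU -> C; peptide=MAC
pos 9: CGA -> R; peptide=MACR
pos 12: AGA -> R; peptide=MACRR
pos 15: UCU -> S; peptide=MACRRS
pos 18: UAA -> STOP

Answer: MACRRS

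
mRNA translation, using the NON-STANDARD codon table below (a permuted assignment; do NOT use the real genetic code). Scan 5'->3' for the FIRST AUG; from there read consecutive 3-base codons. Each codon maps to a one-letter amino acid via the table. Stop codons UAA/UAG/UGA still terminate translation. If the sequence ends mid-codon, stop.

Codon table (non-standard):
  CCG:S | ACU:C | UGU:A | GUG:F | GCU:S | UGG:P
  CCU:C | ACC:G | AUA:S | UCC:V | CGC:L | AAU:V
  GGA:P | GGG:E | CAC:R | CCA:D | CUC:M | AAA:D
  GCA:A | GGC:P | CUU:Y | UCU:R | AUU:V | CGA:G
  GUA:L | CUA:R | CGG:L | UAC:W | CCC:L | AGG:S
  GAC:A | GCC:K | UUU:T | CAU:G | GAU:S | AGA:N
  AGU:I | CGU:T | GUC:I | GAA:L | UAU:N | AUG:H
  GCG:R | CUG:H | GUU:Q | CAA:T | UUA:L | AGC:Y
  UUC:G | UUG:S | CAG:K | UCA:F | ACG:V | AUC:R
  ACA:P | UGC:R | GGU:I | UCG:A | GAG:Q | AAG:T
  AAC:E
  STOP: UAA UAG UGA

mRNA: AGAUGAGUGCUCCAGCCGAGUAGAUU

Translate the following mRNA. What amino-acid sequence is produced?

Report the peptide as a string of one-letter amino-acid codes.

Answer: HISDKQ

Derivation:
start AUG at pos 2
pos 2: AUG -> H; peptide=H
pos 5: AGU -> I; peptide=HI
pos 8: GCU -> S; peptide=HIS
pos 11: CCA -> D; peptide=HISD
pos 14: GCC -> K; peptide=HISDK
pos 17: GAG -> Q; peptide=HISDKQ
pos 20: UAG -> STOP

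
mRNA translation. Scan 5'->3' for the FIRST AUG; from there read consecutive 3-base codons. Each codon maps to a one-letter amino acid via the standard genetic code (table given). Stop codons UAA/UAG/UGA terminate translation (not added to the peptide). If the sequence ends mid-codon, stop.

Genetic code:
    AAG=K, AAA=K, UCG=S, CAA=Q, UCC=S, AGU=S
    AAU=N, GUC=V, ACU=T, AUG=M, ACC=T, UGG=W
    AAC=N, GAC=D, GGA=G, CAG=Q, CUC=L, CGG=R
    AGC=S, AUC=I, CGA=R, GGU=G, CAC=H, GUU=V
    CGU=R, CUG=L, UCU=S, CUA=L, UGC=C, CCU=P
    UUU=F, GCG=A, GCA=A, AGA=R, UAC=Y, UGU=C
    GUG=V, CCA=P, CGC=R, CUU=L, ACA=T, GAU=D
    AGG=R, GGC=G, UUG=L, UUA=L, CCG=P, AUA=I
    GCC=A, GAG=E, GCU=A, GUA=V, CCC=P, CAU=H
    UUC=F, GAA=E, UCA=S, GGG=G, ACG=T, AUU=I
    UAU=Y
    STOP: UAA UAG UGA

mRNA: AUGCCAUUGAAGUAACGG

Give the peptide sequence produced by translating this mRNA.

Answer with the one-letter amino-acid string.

start AUG at pos 0
pos 0: AUG -> M; peptide=M
pos 3: CCA -> P; peptide=MP
pos 6: UUG -> L; peptide=MPL
pos 9: AAG -> K; peptide=MPLK
pos 12: UAA -> STOP

Answer: MPLK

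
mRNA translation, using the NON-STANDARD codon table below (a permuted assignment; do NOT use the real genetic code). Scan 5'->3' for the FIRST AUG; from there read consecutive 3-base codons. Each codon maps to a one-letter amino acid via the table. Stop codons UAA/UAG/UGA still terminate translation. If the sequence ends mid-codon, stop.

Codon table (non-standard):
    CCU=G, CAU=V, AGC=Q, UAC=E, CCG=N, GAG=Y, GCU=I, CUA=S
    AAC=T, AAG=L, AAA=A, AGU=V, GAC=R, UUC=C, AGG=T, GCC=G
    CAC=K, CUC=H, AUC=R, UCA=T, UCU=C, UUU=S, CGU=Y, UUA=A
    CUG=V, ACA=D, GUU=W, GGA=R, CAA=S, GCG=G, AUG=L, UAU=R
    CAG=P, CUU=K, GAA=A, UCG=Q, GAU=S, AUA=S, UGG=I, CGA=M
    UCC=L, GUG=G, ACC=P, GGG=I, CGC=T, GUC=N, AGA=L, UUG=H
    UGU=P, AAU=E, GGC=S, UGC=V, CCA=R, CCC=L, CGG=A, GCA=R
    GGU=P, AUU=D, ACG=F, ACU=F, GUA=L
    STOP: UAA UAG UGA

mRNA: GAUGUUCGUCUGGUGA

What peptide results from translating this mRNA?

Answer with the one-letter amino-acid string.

Answer: LCNI

Derivation:
start AUG at pos 1
pos 1: AUG -> L; peptide=L
pos 4: UUC -> C; peptide=LC
pos 7: GUC -> N; peptide=LCN
pos 10: UGG -> I; peptide=LCNI
pos 13: UGA -> STOP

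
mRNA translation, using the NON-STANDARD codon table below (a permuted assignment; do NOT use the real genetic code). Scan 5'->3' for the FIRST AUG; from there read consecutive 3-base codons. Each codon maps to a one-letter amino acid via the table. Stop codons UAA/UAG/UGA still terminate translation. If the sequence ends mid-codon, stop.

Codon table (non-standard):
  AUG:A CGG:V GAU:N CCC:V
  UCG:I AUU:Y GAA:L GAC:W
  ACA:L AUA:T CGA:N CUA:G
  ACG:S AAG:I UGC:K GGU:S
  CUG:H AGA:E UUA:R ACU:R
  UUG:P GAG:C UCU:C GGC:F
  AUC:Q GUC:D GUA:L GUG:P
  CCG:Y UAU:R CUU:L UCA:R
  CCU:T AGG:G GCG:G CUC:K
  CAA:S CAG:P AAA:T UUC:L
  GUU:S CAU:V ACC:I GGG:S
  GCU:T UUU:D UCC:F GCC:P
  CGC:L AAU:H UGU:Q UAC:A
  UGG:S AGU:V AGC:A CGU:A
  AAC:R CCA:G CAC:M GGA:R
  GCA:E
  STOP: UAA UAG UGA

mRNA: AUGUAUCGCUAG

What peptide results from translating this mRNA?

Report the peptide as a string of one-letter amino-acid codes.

start AUG at pos 0
pos 0: AUG -> A; peptide=A
pos 3: UAU -> R; peptide=AR
pos 6: CGC -> L; peptide=ARL
pos 9: UAG -> STOP

Answer: ARL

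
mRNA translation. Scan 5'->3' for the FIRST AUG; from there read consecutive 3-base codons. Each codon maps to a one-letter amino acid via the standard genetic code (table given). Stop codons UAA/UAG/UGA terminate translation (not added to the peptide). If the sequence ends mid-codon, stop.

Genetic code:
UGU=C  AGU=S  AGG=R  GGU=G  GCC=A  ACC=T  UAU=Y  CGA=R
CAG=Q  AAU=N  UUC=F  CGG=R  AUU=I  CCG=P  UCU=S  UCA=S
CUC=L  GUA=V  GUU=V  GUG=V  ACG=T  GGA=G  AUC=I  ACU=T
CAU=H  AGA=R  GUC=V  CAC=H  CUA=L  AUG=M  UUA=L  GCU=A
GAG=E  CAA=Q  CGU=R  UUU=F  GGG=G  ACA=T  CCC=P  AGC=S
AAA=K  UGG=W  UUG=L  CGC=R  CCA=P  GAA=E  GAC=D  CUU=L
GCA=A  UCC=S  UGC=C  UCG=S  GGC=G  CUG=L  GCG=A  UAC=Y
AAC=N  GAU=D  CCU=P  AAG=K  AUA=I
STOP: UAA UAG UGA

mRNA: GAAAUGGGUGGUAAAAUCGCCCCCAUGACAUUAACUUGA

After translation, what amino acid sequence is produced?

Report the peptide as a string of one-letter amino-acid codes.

Answer: MGGKIAPMTLT

Derivation:
start AUG at pos 3
pos 3: AUG -> M; peptide=M
pos 6: GGU -> G; peptide=MG
pos 9: GGU -> G; peptide=MGG
pos 12: AAA -> K; peptide=MGGK
pos 15: AUC -> I; peptide=MGGKI
pos 18: GCC -> A; peptide=MGGKIA
pos 21: CCC -> P; peptide=MGGKIAP
pos 24: AUG -> M; peptide=MGGKIAPM
pos 27: ACA -> T; peptide=MGGKIAPMT
pos 30: UUA -> L; peptide=MGGKIAPMTL
pos 33: ACU -> T; peptide=MGGKIAPMTLT
pos 36: UGA -> STOP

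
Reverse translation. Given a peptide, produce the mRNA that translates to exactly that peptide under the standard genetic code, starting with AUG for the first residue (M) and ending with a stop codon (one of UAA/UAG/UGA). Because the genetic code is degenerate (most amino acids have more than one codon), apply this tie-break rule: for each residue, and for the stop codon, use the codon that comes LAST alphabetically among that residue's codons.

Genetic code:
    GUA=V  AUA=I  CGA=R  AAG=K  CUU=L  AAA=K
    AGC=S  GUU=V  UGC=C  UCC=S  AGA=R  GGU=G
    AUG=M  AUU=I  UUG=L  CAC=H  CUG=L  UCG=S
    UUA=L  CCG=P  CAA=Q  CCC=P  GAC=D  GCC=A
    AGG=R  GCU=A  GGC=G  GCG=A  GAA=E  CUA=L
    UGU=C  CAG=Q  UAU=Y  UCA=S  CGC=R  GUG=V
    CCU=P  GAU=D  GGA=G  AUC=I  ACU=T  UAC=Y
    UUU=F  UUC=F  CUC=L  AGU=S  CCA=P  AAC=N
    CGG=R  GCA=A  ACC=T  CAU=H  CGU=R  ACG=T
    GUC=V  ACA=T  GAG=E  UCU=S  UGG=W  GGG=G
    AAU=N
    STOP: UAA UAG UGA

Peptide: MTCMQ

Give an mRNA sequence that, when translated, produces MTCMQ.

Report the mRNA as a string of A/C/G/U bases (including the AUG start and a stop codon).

Answer: mRNA: AUGACUUGUAUGCAGUGA

Derivation:
residue 1: M -> AUG (start codon)
residue 2: T codons sorted = ACA,ACC,ACG,ACU -> pick last = ACU
residue 3: C codons sorted = UGC,UGU -> pick last = UGU
residue 4: M -> AUG (only codon)
residue 5: Q codons sorted = CAA,CAG -> pick last = CAG
terminator: stop codons sorted = UAA,UAG,UGA -> pick last = UGA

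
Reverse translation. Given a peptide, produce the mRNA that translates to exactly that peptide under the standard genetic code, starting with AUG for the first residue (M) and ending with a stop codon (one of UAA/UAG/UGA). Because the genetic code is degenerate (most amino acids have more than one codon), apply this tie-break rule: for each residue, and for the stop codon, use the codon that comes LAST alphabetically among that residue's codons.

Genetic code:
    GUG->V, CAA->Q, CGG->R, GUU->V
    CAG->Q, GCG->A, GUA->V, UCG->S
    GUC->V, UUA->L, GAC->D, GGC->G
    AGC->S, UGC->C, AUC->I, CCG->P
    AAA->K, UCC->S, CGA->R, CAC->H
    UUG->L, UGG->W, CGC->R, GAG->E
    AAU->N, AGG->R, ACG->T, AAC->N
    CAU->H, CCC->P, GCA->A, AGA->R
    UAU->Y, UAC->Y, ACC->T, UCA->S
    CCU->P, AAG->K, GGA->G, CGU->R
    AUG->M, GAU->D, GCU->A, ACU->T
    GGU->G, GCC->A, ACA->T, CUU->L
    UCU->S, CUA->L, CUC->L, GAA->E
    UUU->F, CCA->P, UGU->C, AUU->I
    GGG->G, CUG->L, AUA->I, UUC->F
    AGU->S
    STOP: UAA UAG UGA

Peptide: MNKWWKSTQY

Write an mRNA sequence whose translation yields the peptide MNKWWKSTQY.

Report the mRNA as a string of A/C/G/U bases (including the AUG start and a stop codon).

Answer: mRNA: AUGAAUAAGUGGUGGAAGUCUACUCAGUAUUGA

Derivation:
residue 1: M -> AUG (start codon)
residue 2: N codons sorted = AAC,AAU -> pick last = AAU
residue 3: K codons sorted = AAA,AAG -> pick last = AAG
residue 4: W -> UGG (only codon)
residue 5: W -> UGG (only codon)
residue 6: K codons sorted = AAA,AAG -> pick last = AAG
residue 7: S codons sorted = AGC,AGU,UCA,UCC,UCG,UCU -> pick last = UCU
residue 8: T codons sorted = ACA,ACC,ACG,ACU -> pick last = ACU
residue 9: Q codons sorted = CAA,CAG -> pick last = CAG
residue 10: Y codons sorted = UAC,UAU -> pick last = UAU
terminator: stop codons sorted = UAA,UAG,UGA -> pick last = UGA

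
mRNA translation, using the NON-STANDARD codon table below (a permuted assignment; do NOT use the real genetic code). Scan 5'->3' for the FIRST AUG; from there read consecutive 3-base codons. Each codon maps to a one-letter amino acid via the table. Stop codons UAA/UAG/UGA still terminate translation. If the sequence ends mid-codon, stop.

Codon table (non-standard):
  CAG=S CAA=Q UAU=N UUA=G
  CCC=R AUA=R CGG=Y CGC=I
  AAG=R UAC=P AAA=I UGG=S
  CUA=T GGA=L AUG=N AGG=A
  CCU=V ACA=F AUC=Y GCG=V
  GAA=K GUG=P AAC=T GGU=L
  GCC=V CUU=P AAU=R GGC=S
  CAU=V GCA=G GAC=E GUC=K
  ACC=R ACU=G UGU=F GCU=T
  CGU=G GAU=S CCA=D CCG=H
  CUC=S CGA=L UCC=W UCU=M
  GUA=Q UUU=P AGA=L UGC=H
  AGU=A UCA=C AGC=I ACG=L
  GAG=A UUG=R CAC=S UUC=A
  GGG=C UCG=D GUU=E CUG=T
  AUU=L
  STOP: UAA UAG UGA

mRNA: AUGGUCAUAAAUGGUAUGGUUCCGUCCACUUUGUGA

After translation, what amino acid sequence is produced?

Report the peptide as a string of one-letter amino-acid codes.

Answer: NKRRLNEHWGR

Derivation:
start AUG at pos 0
pos 0: AUG -> N; peptide=N
pos 3: GUC -> K; peptide=NK
pos 6: AUA -> R; peptide=NKR
pos 9: AAU -> R; peptide=NKRR
pos 12: GGU -> L; peptide=NKRRL
pos 15: AUG -> N; peptide=NKRRLN
pos 18: GUU -> E; peptide=NKRRLNE
pos 21: CCG -> H; peptide=NKRRLNEH
pos 24: UCC -> W; peptide=NKRRLNEHW
pos 27: ACU -> G; peptide=NKRRLNEHWG
pos 30: UUG -> R; peptide=NKRRLNEHWGR
pos 33: UGA -> STOP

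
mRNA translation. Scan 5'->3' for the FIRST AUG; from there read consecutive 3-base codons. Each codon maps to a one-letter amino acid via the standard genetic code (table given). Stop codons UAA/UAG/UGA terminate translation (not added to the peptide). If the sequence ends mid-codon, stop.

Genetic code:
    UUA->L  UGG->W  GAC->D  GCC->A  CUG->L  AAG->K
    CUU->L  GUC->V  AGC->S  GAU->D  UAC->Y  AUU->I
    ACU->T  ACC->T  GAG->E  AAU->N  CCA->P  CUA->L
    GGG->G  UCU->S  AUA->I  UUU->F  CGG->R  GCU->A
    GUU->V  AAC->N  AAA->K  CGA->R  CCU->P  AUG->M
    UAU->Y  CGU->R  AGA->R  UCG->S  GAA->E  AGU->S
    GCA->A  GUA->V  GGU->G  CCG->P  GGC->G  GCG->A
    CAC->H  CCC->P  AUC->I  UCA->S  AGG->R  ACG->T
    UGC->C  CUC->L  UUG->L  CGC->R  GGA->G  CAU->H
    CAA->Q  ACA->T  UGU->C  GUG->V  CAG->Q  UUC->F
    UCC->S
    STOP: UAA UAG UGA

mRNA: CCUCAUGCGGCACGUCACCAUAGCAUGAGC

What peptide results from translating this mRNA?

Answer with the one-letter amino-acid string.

start AUG at pos 4
pos 4: AUG -> M; peptide=M
pos 7: CGG -> R; peptide=MR
pos 10: CAC -> H; peptide=MRH
pos 13: GUC -> V; peptide=MRHV
pos 16: ACC -> T; peptide=MRHVT
pos 19: AUA -> I; peptide=MRHVTI
pos 22: GCA -> A; peptide=MRHVTIA
pos 25: UGA -> STOP

Answer: MRHVTIA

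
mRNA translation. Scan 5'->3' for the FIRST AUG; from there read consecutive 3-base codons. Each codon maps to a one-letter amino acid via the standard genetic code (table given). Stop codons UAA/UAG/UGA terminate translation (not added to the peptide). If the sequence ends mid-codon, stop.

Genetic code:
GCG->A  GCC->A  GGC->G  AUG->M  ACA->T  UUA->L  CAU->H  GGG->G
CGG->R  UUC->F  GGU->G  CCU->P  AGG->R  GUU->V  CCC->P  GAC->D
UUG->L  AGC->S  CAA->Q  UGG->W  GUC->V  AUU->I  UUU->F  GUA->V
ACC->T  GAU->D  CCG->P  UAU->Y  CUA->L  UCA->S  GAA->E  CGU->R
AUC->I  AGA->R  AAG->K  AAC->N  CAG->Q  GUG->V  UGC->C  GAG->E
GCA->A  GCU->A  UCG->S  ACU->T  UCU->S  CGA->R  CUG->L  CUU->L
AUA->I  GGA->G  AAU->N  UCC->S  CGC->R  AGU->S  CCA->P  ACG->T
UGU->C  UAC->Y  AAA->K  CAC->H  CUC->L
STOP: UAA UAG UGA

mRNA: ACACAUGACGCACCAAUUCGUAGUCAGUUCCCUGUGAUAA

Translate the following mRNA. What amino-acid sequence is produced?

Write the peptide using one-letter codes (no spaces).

start AUG at pos 4
pos 4: AUG -> M; peptide=M
pos 7: ACG -> T; peptide=MT
pos 10: CAC -> H; peptide=MTH
pos 13: CAA -> Q; peptide=MTHQ
pos 16: UUC -> F; peptide=MTHQF
pos 19: GUA -> V; peptide=MTHQFV
pos 22: GUC -> V; peptide=MTHQFVV
pos 25: AGU -> S; peptide=MTHQFVVS
pos 28: UCC -> S; peptide=MTHQFVVSS
pos 31: CUG -> L; peptide=MTHQFVVSSL
pos 34: UGA -> STOP

Answer: MTHQFVVSSL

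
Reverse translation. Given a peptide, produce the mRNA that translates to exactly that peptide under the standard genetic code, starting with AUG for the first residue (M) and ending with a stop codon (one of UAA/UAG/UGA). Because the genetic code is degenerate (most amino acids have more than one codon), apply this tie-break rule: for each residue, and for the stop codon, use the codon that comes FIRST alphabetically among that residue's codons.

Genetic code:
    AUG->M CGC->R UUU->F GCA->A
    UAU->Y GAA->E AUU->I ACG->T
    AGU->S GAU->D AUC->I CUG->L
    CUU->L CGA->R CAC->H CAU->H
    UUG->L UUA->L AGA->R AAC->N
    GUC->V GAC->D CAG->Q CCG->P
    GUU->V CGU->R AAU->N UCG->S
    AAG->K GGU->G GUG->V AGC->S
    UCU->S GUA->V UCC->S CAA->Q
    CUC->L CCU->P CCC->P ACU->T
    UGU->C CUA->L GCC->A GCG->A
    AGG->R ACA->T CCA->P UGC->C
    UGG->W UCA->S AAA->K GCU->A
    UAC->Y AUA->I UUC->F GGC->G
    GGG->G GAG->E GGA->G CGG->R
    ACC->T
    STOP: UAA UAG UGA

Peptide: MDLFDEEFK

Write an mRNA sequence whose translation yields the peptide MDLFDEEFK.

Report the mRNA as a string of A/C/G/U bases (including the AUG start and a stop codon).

residue 1: M -> AUG (start codon)
residue 2: D codons sorted = GAC,GAU -> pick first = GAC
residue 3: L codons sorted = CUA,CUC,CUG,CUU,UUA,UUG -> pick first = CUA
residue 4: F codons sorted = UUC,UUU -> pick first = UUC
residue 5: D codons sorted = GAC,GAU -> pick first = GAC
residue 6: E codons sorted = GAA,GAG -> pick first = GAA
residue 7: E codons sorted = GAA,GAG -> pick first = GAA
residue 8: F codons sorted = UUC,UUU -> pick first = UUC
residue 9: K codons sorted = AAA,AAG -> pick first = AAA
terminator: stop codons sorted = UAA,UAG,UGA -> pick first = UAA

Answer: mRNA: AUGGACCUAUUCGACGAAGAAUUCAAAUAA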